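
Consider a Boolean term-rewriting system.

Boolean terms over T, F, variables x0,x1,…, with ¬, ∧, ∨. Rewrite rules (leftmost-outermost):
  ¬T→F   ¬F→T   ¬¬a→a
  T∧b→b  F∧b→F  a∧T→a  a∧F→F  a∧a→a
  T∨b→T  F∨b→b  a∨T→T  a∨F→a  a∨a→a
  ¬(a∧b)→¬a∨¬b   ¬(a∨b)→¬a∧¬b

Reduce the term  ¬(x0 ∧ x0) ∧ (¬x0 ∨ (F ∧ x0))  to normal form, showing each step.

  start: ¬(x0 ∧ x0) ∧ (¬x0 ∨ (F ∧ x0))
  [1] (¬x0 ∨ ¬x0) ∧ (¬x0 ∨ (F ∧ x0))
  [2] ¬x0 ∧ (¬x0 ∨ (F ∧ x0))
  [3] ¬x0 ∧ (¬x0 ∨ F)
  [4] ¬x0 ∧ ¬x0
  [5] ¬x0

Answer: normal form = ¬x0  (in 5 steps)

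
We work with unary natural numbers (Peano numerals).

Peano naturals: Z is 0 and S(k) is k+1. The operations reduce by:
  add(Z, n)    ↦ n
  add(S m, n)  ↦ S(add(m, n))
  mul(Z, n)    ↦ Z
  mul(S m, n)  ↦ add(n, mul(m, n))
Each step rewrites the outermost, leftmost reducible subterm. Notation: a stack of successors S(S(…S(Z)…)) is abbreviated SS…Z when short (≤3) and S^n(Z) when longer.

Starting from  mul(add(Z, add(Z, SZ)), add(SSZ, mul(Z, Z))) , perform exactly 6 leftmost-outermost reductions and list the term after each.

Answer: after 6 steps: S(add(S(add(Z, mul(Z, Z))), mul(Z, add(SSZ, mul(Z, Z)))))

Working:
  start: mul(add(Z, add(Z, SZ)), add(SSZ, mul(Z, Z)))
  step 1: mul(add(Z, SZ), add(SSZ, mul(Z, Z)))
  step 2: mul(SZ, add(SSZ, mul(Z, Z)))
  step 3: add(add(SSZ, mul(Z, Z)), mul(Z, add(SSZ, mul(Z, Z))))
  step 4: add(S(add(SZ, mul(Z, Z))), mul(Z, add(SSZ, mul(Z, Z))))
  step 5: S(add(add(SZ, mul(Z, Z)), mul(Z, add(SSZ, mul(Z, Z)))))
  step 6: S(add(S(add(Z, mul(Z, Z))), mul(Z, add(SSZ, mul(Z, Z)))))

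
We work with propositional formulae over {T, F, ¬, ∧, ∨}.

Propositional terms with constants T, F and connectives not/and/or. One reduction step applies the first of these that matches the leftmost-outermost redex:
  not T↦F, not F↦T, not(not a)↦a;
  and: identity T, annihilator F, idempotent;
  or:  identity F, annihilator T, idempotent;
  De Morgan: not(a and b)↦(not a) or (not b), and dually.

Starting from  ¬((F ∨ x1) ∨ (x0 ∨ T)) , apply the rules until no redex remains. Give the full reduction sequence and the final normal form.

Answer: normal form = F  (in 8 steps)

Derivation:
  start: ¬((F ∨ x1) ∨ (x0 ∨ T))
  →1  ¬(F ∨ x1) ∧ ¬(x0 ∨ T)
  →2  (¬F ∧ ¬x1) ∧ ¬(x0 ∨ T)
  →3  (T ∧ ¬x1) ∧ ¬(x0 ∨ T)
  →4  ¬x1 ∧ ¬(x0 ∨ T)
  →5  ¬x1 ∧ (¬x0 ∧ ¬T)
  →6  ¬x1 ∧ (¬x0 ∧ F)
  →7  ¬x1 ∧ F
  →8  F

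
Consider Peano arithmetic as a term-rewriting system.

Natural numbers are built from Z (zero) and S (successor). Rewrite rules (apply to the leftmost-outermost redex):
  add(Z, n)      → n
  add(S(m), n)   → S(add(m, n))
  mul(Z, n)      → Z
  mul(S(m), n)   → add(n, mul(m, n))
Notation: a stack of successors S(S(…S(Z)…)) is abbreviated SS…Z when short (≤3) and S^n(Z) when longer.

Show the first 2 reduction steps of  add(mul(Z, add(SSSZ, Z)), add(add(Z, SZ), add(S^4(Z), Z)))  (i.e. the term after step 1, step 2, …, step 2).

  start: add(mul(Z, add(SSSZ, Z)), add(add(Z, SZ), add(S^4(Z), Z)))
  step 1: add(Z, add(add(Z, SZ), add(S^4(Z), Z)))
  step 2: add(add(Z, SZ), add(S^4(Z), Z))

Answer: after 2 steps: add(add(Z, SZ), add(S^4(Z), Z))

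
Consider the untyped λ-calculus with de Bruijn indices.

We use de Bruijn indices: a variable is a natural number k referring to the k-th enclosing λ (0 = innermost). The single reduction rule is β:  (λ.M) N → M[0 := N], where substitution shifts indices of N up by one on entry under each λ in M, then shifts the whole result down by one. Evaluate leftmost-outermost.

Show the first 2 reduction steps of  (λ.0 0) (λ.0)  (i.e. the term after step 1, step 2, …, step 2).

Answer: after 2 steps: λ.0

Working:
  start: (λ.0 0) (λ.0)
  →1  (λ.0) (λ.0)
  →2  λ.0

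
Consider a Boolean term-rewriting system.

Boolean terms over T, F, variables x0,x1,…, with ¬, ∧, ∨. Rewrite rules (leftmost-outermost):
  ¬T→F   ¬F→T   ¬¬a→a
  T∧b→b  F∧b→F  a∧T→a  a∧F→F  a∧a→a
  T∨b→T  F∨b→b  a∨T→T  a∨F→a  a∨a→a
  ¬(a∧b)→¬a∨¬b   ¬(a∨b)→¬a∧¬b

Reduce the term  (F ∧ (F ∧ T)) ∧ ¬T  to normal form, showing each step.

  start: (F ∧ (F ∧ T)) ∧ ¬T
  [1] F ∧ ¬T
  [2] F

Answer: normal form = F  (in 2 steps)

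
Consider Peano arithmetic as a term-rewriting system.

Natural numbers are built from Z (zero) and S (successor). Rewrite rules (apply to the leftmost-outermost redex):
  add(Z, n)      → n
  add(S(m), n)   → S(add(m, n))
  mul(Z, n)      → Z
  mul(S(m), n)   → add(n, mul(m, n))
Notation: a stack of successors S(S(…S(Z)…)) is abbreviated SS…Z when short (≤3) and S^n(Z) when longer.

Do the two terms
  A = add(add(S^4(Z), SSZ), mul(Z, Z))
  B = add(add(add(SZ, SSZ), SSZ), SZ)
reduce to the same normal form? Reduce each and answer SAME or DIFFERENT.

Term A:
  start: add(add(S^4(Z), SSZ), mul(Z, Z))
  step 1: add(S(add(SSSZ, SSZ)), mul(Z, Z))
  step 2: S(add(add(SSSZ, SSZ), mul(Z, Z)))
  step 3: S(add(S(add(SSZ, SSZ)), mul(Z, Z)))
  step 4: S(S(add(add(SSZ, SSZ), mul(Z, Z))))
  step 5: S(S(add(S(add(SZ, SSZ)), mul(Z, Z))))
  step 6: S(S(S(add(add(SZ, SSZ), mul(Z, Z)))))
  step 7: S(S(S(add(S(add(Z, SSZ)), mul(Z, Z)))))
  step 8: S(S(S(S(add(add(Z, SSZ), mul(Z, Z))))))
  step 9: S(S(S(S(add(SSZ, mul(Z, Z))))))
  step 10: S(S(S(S(S(add(SZ, mul(Z, Z)))))))
  step 11: S(S(S(S(S(S(add(Z, mul(Z, Z))))))))
  step 12: S(S(S(S(S(S(mul(Z, Z)))))))
  step 13: S^6(Z)

Term B:
  start: add(add(add(SZ, SSZ), SSZ), SZ)
  step 1: add(add(S(add(Z, SSZ)), SSZ), SZ)
  step 2: add(S(add(add(Z, SSZ), SSZ)), SZ)
  step 3: S(add(add(add(Z, SSZ), SSZ), SZ))
  step 4: S(add(add(SSZ, SSZ), SZ))
  step 5: S(add(S(add(SZ, SSZ)), SZ))
  step 6: S(S(add(add(SZ, SSZ), SZ)))
  step 7: S(S(add(S(add(Z, SSZ)), SZ)))
  step 8: S(S(S(add(add(Z, SSZ), SZ))))
  step 9: S(S(S(add(SSZ, SZ))))
  step 10: S(S(S(S(add(SZ, SZ)))))
  step 11: S(S(S(S(S(add(Z, SZ))))))
  step 12: S^6(Z)

Answer: SAME — A ⇓ S^6(Z), B ⇓ S^6(Z)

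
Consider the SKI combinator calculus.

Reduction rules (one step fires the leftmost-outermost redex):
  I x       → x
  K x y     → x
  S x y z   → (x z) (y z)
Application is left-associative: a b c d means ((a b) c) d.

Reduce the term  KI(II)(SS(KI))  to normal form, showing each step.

  start: KI(II)(SS(KI))
  step 1: I(SS(KI))
  step 2: SS(KI)

Answer: normal form = SS(KI)  (in 2 steps)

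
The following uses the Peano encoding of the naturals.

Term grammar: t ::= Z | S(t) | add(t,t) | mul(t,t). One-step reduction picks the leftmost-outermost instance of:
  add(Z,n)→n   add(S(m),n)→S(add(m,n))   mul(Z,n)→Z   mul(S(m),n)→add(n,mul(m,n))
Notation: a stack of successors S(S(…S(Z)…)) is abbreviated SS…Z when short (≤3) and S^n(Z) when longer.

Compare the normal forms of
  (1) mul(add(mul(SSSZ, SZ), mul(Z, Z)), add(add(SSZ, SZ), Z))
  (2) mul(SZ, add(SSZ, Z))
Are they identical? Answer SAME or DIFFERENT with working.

Answer: DIFFERENT — A ⇓ S^9(Z), B ⇓ SSZ

Working:
Term A:
  start: mul(add(mul(SSSZ, SZ), mul(Z, Z)), add(add(SSZ, SZ), Z))
  step 1: mul(add(add(SZ, mul(SSZ, SZ)), mul(Z, Z)), add(add(SSZ, SZ), Z))
  step 2: mul(add(S(add(Z, mul(SSZ, SZ))), mul(Z, Z)), add(add(SSZ, SZ), Z))
  step 3: mul(S(add(add(Z, mul(SSZ, SZ)), mul(Z, Z))), add(add(SSZ, SZ), Z))
  step 4: add(add(add(SSZ, SZ), Z), mul(add(add(Z, mul(SSZ, SZ)), mul(Z, Z)), add(add(SSZ, SZ), Z)))
  step 5: add(add(S(add(SZ, SZ)), Z), mul(add(add(Z, mul(SSZ, SZ)), mul(Z, Z)), add(add(SSZ, SZ), Z)))
  step 6: add(S(add(add(SZ, SZ), Z)), mul(add(add(Z, mul(SSZ, SZ)), mul(Z, Z)), add(add(SSZ, SZ), Z)))
  step 7: S(add(add(add(SZ, SZ), Z), mul(add(add(Z, mul(SSZ, SZ)), mul(Z, Z)), add(add(SSZ, SZ), Z))))
  step 8: S(add(add(S(add(Z, SZ)), Z), mul(add(add(Z, mul(SSZ, SZ)), mul(Z, Z)), add(add(SSZ, SZ), Z))))
  step 9: S(add(S(add(add(Z, SZ), Z)), mul(add(add(Z, mul(SSZ, SZ)), mul(Z, Z)), add(add(SSZ, SZ), Z))))
  step 10: S(S(add(add(add(Z, SZ), Z), mul(add(add(Z, mul(SSZ, SZ)), mul(Z, Z)), add(add(SSZ, SZ), Z)))))
  step 11: S(S(add(add(SZ, Z), mul(add(add(Z, mul(SSZ, SZ)), mul(Z, Z)), add(add(SSZ, SZ), Z)))))
  step 12: S(S(add(S(add(Z, Z)), mul(add(add(Z, mul(SSZ, SZ)), mul(Z, Z)), add(add(SSZ, SZ), Z)))))
  step 13: S(S(S(add(add(Z, Z), mul(add(add(Z, mul(SSZ, SZ)), mul(Z, Z)), add(add(SSZ, SZ), Z))))))
  step 14: S(S(S(add(Z, mul(add(add(Z, mul(SSZ, SZ)), mul(Z, Z)), add(add(SSZ, SZ), Z))))))
  step 15: S(S(S(mul(add(add(Z, mul(SSZ, SZ)), mul(Z, Z)), add(add(SSZ, SZ), Z)))))
  step 16: S(S(S(mul(add(mul(SSZ, SZ), mul(Z, Z)), add(add(SSZ, SZ), Z)))))
  step 17: S(S(S(mul(add(add(SZ, mul(SZ, SZ)), mul(Z, Z)), add(add(SSZ, SZ), Z)))))
  step 18: S(S(S(mul(add(S(add(Z, mul(SZ, SZ))), mul(Z, Z)), add(add(SSZ, SZ), Z)))))
  step 19: S(S(S(mul(S(add(add(Z, mul(SZ, SZ)), mul(Z, Z))), add(add(SSZ, SZ), Z)))))
  step 20: S(S(S(add(add(add(SSZ, SZ), Z), mul(add(add(Z, mul(SZ, SZ)), mul(Z, Z)), add(add(SSZ, SZ), Z))))))
  step 21: S(S(S(add(add(S(add(SZ, SZ)), Z), mul(add(add(Z, mul(SZ, SZ)), mul(Z, Z)), add(add(SSZ, SZ), Z))))))
  step 22: S(S(S(add(S(add(add(SZ, SZ), Z)), mul(add(add(Z, mul(SZ, SZ)), mul(Z, Z)), add(add(SSZ, SZ), Z))))))
  step 23: S(S(S(S(add(add(add(SZ, SZ), Z), mul(add(add(Z, mul(SZ, SZ)), mul(Z, Z)), add(add(SSZ, SZ), Z)))))))
  step 24: S(S(S(S(add(add(S(add(Z, SZ)), Z), mul(add(add(Z, mul(SZ, SZ)), mul(Z, Z)), add(add(SSZ, SZ), Z)))))))
  step 25: S(S(S(S(add(S(add(add(Z, SZ), Z)), mul(add(add(Z, mul(SZ, SZ)), mul(Z, Z)), add(add(SSZ, SZ), Z)))))))
  step 26: S(S(S(S(S(add(add(add(Z, SZ), Z), mul(add(add(Z, mul(SZ, SZ)), mul(Z, Z)), add(add(SSZ, SZ), Z))))))))
  step 27: S(S(S(S(S(add(add(SZ, Z), mul(add(add(Z, mul(SZ, SZ)), mul(Z, Z)), add(add(SSZ, SZ), Z))))))))
  step 28: S(S(S(S(S(add(S(add(Z, Z)), mul(add(add(Z, mul(SZ, SZ)), mul(Z, Z)), add(add(SSZ, SZ), Z))))))))
  step 29: S(S(S(S(S(S(add(add(Z, Z), mul(add(add(Z, mul(SZ, SZ)), mul(Z, Z)), add(add(SSZ, SZ), Z)))))))))
  step 30: S(S(S(S(S(S(add(Z, mul(add(add(Z, mul(SZ, SZ)), mul(Z, Z)), add(add(SSZ, SZ), Z)))))))))
  step 31: S(S(S(S(S(S(mul(add(add(Z, mul(SZ, SZ)), mul(Z, Z)), add(add(SSZ, SZ), Z))))))))
  step 32: S(S(S(S(S(S(mul(add(mul(SZ, SZ), mul(Z, Z)), add(add(SSZ, SZ), Z))))))))
  step 33: S(S(S(S(S(S(mul(add(add(SZ, mul(Z, SZ)), mul(Z, Z)), add(add(SSZ, SZ), Z))))))))
  step 34: S(S(S(S(S(S(mul(add(S(add(Z, mul(Z, SZ))), mul(Z, Z)), add(add(SSZ, SZ), Z))))))))
  step 35: S(S(S(S(S(S(mul(S(add(add(Z, mul(Z, SZ)), mul(Z, Z))), add(add(SSZ, SZ), Z))))))))
  step 36: S(S(S(S(S(S(add(add(add(SSZ, SZ), Z), mul(add(add(Z, mul(Z, SZ)), mul(Z, Z)), add(add(SSZ, SZ), Z)))))))))
  step 37: S(S(S(S(S(S(add(add(S(add(SZ, SZ)), Z), mul(add(add(Z, mul(Z, SZ)), mul(Z, Z)), add(add(SSZ, SZ), Z)))))))))
  step 38: S(S(S(S(S(S(add(S(add(add(SZ, SZ), Z)), mul(add(add(Z, mul(Z, SZ)), mul(Z, Z)), add(add(SSZ, SZ), Z)))))))))
  step 39: S(S(S(S(S(S(S(add(add(add(SZ, SZ), Z), mul(add(add(Z, mul(Z, SZ)), mul(Z, Z)), add(add(SSZ, SZ), Z))))))))))
  step 40: S(S(S(S(S(S(S(add(add(S(add(Z, SZ)), Z), mul(add(add(Z, mul(Z, SZ)), mul(Z, Z)), add(add(SSZ, SZ), Z))))))))))
  step 41: S(S(S(S(S(S(S(add(S(add(add(Z, SZ), Z)), mul(add(add(Z, mul(Z, SZ)), mul(Z, Z)), add(add(SSZ, SZ), Z))))))))))
  step 42: S(S(S(S(S(S(S(S(add(add(add(Z, SZ), Z), mul(add(add(Z, mul(Z, SZ)), mul(Z, Z)), add(add(SSZ, SZ), Z)))))))))))
  step 43: S(S(S(S(S(S(S(S(add(add(SZ, Z), mul(add(add(Z, mul(Z, SZ)), mul(Z, Z)), add(add(SSZ, SZ), Z)))))))))))
  step 44: S(S(S(S(S(S(S(S(add(S(add(Z, Z)), mul(add(add(Z, mul(Z, SZ)), mul(Z, Z)), add(add(SSZ, SZ), Z)))))))))))
  step 45: S(S(S(S(S(S(S(S(S(add(add(Z, Z), mul(add(add(Z, mul(Z, SZ)), mul(Z, Z)), add(add(SSZ, SZ), Z))))))))))))
  step 46: S(S(S(S(S(S(S(S(S(add(Z, mul(add(add(Z, mul(Z, SZ)), mul(Z, Z)), add(add(SSZ, SZ), Z))))))))))))
  step 47: S(S(S(S(S(S(S(S(S(mul(add(add(Z, mul(Z, SZ)), mul(Z, Z)), add(add(SSZ, SZ), Z)))))))))))
  step 48: S(S(S(S(S(S(S(S(S(mul(add(mul(Z, SZ), mul(Z, Z)), add(add(SSZ, SZ), Z)))))))))))
  step 49: S(S(S(S(S(S(S(S(S(mul(add(Z, mul(Z, Z)), add(add(SSZ, SZ), Z)))))))))))
  step 50: S(S(S(S(S(S(S(S(S(mul(mul(Z, Z), add(add(SSZ, SZ), Z)))))))))))
  step 51: S(S(S(S(S(S(S(S(S(mul(Z, add(add(SSZ, SZ), Z)))))))))))
  step 52: S^9(Z)

Term B:
  start: mul(SZ, add(SSZ, Z))
  step 1: add(add(SSZ, Z), mul(Z, add(SSZ, Z)))
  step 2: add(S(add(SZ, Z)), mul(Z, add(SSZ, Z)))
  step 3: S(add(add(SZ, Z), mul(Z, add(SSZ, Z))))
  step 4: S(add(S(add(Z, Z)), mul(Z, add(SSZ, Z))))
  step 5: S(S(add(add(Z, Z), mul(Z, add(SSZ, Z)))))
  step 6: S(S(add(Z, mul(Z, add(SSZ, Z)))))
  step 7: S(S(mul(Z, add(SSZ, Z))))
  step 8: SSZ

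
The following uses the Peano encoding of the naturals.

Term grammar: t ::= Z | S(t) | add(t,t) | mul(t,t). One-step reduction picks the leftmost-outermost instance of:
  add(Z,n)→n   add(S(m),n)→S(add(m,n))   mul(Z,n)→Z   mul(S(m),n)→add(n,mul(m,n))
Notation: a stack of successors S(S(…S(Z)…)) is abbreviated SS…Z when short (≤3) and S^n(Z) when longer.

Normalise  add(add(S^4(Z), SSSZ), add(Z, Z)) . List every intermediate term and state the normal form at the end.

  start: add(add(S^4(Z), SSSZ), add(Z, Z))
  [1] add(S(add(SSSZ, SSSZ)), add(Z, Z))
  [2] S(add(add(SSSZ, SSSZ), add(Z, Z)))
  [3] S(add(S(add(SSZ, SSSZ)), add(Z, Z)))
  [4] S(S(add(add(SSZ, SSSZ), add(Z, Z))))
  [5] S(S(add(S(add(SZ, SSSZ)), add(Z, Z))))
  [6] S(S(S(add(add(SZ, SSSZ), add(Z, Z)))))
  [7] S(S(S(add(S(add(Z, SSSZ)), add(Z, Z)))))
  [8] S(S(S(S(add(add(Z, SSSZ), add(Z, Z))))))
  [9] S(S(S(S(add(SSSZ, add(Z, Z))))))
  [10] S(S(S(S(S(add(SSZ, add(Z, Z)))))))
  [11] S(S(S(S(S(S(add(SZ, add(Z, Z))))))))
  [12] S(S(S(S(S(S(S(add(Z, add(Z, Z)))))))))
  [13] S(S(S(S(S(S(S(add(Z, Z))))))))
  [14] S^7(Z)

Answer: normal form = S^7(Z)  (in 14 steps)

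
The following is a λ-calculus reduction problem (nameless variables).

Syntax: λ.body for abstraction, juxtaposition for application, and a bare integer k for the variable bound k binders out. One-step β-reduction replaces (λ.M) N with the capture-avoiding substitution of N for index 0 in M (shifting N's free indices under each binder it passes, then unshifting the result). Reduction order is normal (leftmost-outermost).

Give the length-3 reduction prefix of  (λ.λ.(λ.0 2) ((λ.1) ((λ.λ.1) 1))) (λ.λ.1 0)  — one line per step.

Answer: after 3 steps: λ.0 (λ.λ.1 0)

Derivation:
  start: (λ.λ.(λ.0 2) ((λ.1) ((λ.λ.1) 1))) (λ.λ.1 0)
  →1  λ.(λ.0 (λ.λ.1 0)) ((λ.1) ((λ.λ.1) (λ.λ.1 0)))
  →2  λ.(λ.1) ((λ.λ.1) (λ.λ.1 0)) (λ.λ.1 0)
  →3  λ.0 (λ.λ.1 0)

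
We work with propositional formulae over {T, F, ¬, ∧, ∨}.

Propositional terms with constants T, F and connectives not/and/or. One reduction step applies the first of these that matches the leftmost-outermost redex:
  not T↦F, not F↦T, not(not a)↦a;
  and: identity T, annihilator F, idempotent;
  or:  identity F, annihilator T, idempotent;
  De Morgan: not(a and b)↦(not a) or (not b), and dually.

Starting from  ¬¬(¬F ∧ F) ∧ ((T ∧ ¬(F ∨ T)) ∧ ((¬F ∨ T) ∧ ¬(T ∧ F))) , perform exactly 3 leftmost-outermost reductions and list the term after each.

  start: ¬¬(¬F ∧ F) ∧ ((T ∧ ¬(F ∨ T)) ∧ ((¬F ∨ T) ∧ ¬(T ∧ F)))
  step 1: (¬F ∧ F) ∧ ((T ∧ ¬(F ∨ T)) ∧ ((¬F ∨ T) ∧ ¬(T ∧ F)))
  step 2: F ∧ ((T ∧ ¬(F ∨ T)) ∧ ((¬F ∨ T) ∧ ¬(T ∧ F)))
  step 3: F

Answer: after 3 steps: F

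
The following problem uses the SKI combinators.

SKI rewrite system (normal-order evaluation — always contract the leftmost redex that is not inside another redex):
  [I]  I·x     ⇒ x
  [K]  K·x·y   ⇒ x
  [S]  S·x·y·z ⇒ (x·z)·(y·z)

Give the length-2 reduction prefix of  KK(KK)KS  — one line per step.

  start: KK(KK)KS
  step 1: KKS
  step 2: K

Answer: after 2 steps: K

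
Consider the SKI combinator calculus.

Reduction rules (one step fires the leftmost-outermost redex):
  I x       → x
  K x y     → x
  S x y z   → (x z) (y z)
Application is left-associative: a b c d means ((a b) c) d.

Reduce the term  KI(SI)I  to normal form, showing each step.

Answer: normal form = I  (in 2 steps)

Reduction:
  start: KI(SI)I
  →1  II
  →2  I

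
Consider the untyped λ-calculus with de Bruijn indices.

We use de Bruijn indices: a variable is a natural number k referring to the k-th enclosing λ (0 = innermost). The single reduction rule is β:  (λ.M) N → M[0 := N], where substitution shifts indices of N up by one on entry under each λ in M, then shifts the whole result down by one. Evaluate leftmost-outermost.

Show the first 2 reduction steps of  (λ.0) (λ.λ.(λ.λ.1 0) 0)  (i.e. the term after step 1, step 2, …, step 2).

  start: (λ.0) (λ.λ.(λ.λ.1 0) 0)
  [1] λ.λ.(λ.λ.1 0) 0
  [2] λ.λ.λ.1 0

Answer: after 2 steps: λ.λ.λ.1 0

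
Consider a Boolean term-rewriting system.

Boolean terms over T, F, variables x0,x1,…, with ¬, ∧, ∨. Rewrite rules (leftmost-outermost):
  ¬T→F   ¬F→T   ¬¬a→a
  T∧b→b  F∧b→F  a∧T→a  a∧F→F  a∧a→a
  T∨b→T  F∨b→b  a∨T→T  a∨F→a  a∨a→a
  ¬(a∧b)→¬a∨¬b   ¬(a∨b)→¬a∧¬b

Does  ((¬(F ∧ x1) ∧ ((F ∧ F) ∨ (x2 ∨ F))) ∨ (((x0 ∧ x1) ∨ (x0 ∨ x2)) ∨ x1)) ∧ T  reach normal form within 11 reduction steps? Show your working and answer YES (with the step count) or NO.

Answer: YES — reaches normal form x2 ∨ (((x0 ∧ x1) ∨ (x0 ∨ x2)) ∨ x1) in 8 ≤ 11 steps

Working:
  start: ((¬(F ∧ x1) ∧ ((F ∧ F) ∨ (x2 ∨ F))) ∨ (((x0 ∧ x1) ∨ (x0 ∨ x2)) ∨ x1)) ∧ T
  [1] (¬(F ∧ x1) ∧ ((F ∧ F) ∨ (x2 ∨ F))) ∨ (((x0 ∧ x1) ∨ (x0 ∨ x2)) ∨ x1)
  [2] ((¬F ∨ ¬x1) ∧ ((F ∧ F) ∨ (x2 ∨ F))) ∨ (((x0 ∧ x1) ∨ (x0 ∨ x2)) ∨ x1)
  [3] ((T ∨ ¬x1) ∧ ((F ∧ F) ∨ (x2 ∨ F))) ∨ (((x0 ∧ x1) ∨ (x0 ∨ x2)) ∨ x1)
  [4] (T ∧ ((F ∧ F) ∨ (x2 ∨ F))) ∨ (((x0 ∧ x1) ∨ (x0 ∨ x2)) ∨ x1)
  [5] ((F ∧ F) ∨ (x2 ∨ F)) ∨ (((x0 ∧ x1) ∨ (x0 ∨ x2)) ∨ x1)
  [6] (F ∨ (x2 ∨ F)) ∨ (((x0 ∧ x1) ∨ (x0 ∨ x2)) ∨ x1)
  [7] (x2 ∨ F) ∨ (((x0 ∧ x1) ∨ (x0 ∨ x2)) ∨ x1)
  [8] x2 ∨ (((x0 ∧ x1) ∨ (x0 ∨ x2)) ∨ x1)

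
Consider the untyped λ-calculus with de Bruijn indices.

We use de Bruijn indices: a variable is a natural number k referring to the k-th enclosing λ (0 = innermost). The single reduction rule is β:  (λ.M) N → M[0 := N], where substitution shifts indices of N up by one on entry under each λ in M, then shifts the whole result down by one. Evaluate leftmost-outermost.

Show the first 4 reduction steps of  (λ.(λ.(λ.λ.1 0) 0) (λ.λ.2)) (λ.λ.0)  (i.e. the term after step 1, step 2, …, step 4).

Answer: after 4 steps: λ.λ.λ.λ.0

Reduction:
  start: (λ.(λ.(λ.λ.1 0) 0) (λ.λ.2)) (λ.λ.0)
  [1] (λ.(λ.λ.1 0) 0) (λ.λ.λ.λ.0)
  [2] (λ.λ.1 0) (λ.λ.λ.λ.0)
  [3] λ.(λ.λ.λ.λ.0) 0
  [4] λ.λ.λ.λ.0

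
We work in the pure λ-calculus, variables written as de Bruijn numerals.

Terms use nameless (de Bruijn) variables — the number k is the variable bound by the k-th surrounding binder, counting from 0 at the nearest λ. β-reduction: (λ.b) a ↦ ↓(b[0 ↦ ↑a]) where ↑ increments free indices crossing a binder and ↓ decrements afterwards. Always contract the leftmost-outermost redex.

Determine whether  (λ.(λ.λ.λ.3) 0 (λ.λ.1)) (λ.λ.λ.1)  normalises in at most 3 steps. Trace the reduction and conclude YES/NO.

Answer: YES — reaches normal form λ.λ.λ.λ.1 in 3 ≤ 3 steps

Derivation:
  start: (λ.(λ.λ.λ.3) 0 (λ.λ.1)) (λ.λ.λ.1)
  step 1: (λ.λ.λ.λ.λ.λ.1) (λ.λ.λ.1) (λ.λ.1)
  step 2: (λ.λ.λ.λ.λ.1) (λ.λ.1)
  step 3: λ.λ.λ.λ.1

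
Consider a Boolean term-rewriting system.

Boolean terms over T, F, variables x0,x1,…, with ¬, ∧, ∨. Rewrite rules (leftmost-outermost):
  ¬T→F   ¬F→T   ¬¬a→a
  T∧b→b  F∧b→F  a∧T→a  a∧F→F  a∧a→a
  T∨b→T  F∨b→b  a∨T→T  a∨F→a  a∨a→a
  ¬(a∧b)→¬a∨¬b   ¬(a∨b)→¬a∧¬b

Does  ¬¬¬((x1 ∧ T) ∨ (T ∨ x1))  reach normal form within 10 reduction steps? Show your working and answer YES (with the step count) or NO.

Answer: YES — reaches normal form F in 9 ≤ 10 steps

Reduction:
  start: ¬¬¬((x1 ∧ T) ∨ (T ∨ x1))
  [1] ¬((x1 ∧ T) ∨ (T ∨ x1))
  [2] ¬(x1 ∧ T) ∧ ¬(T ∨ x1)
  [3] (¬x1 ∨ ¬T) ∧ ¬(T ∨ x1)
  [4] (¬x1 ∨ F) ∧ ¬(T ∨ x1)
  [5] ¬x1 ∧ ¬(T ∨ x1)
  [6] ¬x1 ∧ (¬T ∧ ¬x1)
  [7] ¬x1 ∧ (F ∧ ¬x1)
  [8] ¬x1 ∧ F
  [9] F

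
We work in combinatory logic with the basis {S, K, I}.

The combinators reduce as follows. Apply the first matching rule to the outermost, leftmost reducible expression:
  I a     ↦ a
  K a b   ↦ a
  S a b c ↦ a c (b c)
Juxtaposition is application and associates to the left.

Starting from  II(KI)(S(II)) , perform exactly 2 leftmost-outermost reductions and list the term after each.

Answer: after 2 steps: KI(S(II))

Derivation:
  start: II(KI)(S(II))
  →1  I(KI)(S(II))
  →2  KI(S(II))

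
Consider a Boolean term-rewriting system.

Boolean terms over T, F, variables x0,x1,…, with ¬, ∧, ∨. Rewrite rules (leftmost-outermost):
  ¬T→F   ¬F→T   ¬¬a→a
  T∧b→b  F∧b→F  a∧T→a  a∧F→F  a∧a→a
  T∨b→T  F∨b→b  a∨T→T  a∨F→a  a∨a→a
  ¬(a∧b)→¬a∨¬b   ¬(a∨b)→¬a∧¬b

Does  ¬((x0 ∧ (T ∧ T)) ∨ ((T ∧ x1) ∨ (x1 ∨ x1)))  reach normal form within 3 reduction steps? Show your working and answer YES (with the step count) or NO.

  start: ¬((x0 ∧ (T ∧ T)) ∨ ((T ∧ x1) ∨ (x1 ∨ x1)))
  step 1: ¬(x0 ∧ (T ∧ T)) ∧ ¬((T ∧ x1) ∨ (x1 ∨ x1))
  step 2: (¬x0 ∨ ¬(T ∧ T)) ∧ ¬((T ∧ x1) ∨ (x1 ∨ x1))
  step 3: (¬x0 ∨ (¬T ∨ ¬T)) ∧ ¬((T ∧ x1) ∨ (x1 ∨ x1))

Answer: NO — after 3 steps the term is (¬x0 ∨ (¬T ∨ ¬T)) ∧ ¬((T ∧ x1) ∨ (x1 ∨ x1)), not yet normal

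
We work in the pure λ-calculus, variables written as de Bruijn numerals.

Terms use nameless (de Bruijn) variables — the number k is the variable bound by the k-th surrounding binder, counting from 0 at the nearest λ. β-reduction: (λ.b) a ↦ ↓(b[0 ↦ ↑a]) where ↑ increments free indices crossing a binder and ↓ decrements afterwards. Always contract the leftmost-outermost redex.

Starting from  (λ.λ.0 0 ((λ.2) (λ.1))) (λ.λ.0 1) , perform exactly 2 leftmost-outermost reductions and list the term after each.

  start: (λ.λ.0 0 ((λ.2) (λ.1))) (λ.λ.0 1)
  step 1: λ.0 0 ((λ.λ.λ.0 1) (λ.1))
  step 2: λ.0 0 (λ.λ.0 1)

Answer: after 2 steps: λ.0 0 (λ.λ.0 1)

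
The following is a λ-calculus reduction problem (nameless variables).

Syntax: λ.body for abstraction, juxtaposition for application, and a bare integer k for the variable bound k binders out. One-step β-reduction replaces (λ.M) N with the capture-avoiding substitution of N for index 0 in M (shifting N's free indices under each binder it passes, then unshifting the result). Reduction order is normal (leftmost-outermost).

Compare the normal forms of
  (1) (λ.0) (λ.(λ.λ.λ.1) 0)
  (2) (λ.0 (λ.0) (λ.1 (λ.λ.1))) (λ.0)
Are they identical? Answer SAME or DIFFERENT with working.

Answer: SAME — A ⇓ λ.λ.λ.1, B ⇓ λ.λ.λ.1

Working:
Term A:
  start: (λ.0) (λ.(λ.λ.λ.1) 0)
  [1] λ.(λ.λ.λ.1) 0
  [2] λ.λ.λ.1

Term B:
  start: (λ.0 (λ.0) (λ.1 (λ.λ.1))) (λ.0)
  [1] (λ.0) (λ.0) (λ.(λ.0) (λ.λ.1))
  [2] (λ.0) (λ.(λ.0) (λ.λ.1))
  [3] λ.(λ.0) (λ.λ.1)
  [4] λ.λ.λ.1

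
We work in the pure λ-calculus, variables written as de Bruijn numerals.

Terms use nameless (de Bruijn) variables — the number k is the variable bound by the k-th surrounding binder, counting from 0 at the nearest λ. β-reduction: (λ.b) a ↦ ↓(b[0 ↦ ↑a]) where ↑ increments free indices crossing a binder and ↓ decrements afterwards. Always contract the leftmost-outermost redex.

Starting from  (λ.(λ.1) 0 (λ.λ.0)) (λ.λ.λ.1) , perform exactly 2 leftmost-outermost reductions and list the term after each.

Answer: after 2 steps: (λ.λ.λ.1) (λ.λ.0)

Reduction:
  start: (λ.(λ.1) 0 (λ.λ.0)) (λ.λ.λ.1)
  [1] (λ.λ.λ.λ.1) (λ.λ.λ.1) (λ.λ.0)
  [2] (λ.λ.λ.1) (λ.λ.0)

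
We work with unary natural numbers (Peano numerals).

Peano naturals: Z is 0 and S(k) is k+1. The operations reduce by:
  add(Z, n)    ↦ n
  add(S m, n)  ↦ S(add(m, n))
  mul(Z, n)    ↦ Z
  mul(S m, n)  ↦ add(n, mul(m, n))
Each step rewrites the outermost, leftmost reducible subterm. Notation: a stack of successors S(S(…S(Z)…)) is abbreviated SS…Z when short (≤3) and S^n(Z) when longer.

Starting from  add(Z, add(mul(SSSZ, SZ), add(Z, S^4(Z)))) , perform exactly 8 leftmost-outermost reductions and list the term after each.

  start: add(Z, add(mul(SSSZ, SZ), add(Z, S^4(Z))))
  step 1: add(mul(SSSZ, SZ), add(Z, S^4(Z)))
  step 2: add(add(SZ, mul(SSZ, SZ)), add(Z, S^4(Z)))
  step 3: add(S(add(Z, mul(SSZ, SZ))), add(Z, S^4(Z)))
  step 4: S(add(add(Z, mul(SSZ, SZ)), add(Z, S^4(Z))))
  step 5: S(add(mul(SSZ, SZ), add(Z, S^4(Z))))
  step 6: S(add(add(SZ, mul(SZ, SZ)), add(Z, S^4(Z))))
  step 7: S(add(S(add(Z, mul(SZ, SZ))), add(Z, S^4(Z))))
  step 8: S(S(add(add(Z, mul(SZ, SZ)), add(Z, S^4(Z)))))

Answer: after 8 steps: S(S(add(add(Z, mul(SZ, SZ)), add(Z, S^4(Z)))))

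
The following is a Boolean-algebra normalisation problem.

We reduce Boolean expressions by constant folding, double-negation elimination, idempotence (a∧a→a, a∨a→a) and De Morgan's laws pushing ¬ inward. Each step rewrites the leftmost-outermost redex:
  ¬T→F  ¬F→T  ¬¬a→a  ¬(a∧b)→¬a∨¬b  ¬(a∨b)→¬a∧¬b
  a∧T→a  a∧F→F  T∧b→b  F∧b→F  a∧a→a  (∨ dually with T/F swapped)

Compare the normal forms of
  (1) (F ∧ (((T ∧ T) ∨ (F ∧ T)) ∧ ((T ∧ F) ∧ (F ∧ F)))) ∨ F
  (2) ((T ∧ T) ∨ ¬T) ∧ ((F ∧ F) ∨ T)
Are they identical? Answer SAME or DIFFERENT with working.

Term A:
  start: (F ∧ (((T ∧ T) ∨ (F ∧ T)) ∧ ((T ∧ F) ∧ (F ∧ F)))) ∨ F
  →1  F ∧ (((T ∧ T) ∨ (F ∧ T)) ∧ ((T ∧ F) ∧ (F ∧ F)))
  →2  F

Term B:
  start: ((T ∧ T) ∨ ¬T) ∧ ((F ∧ F) ∨ T)
  →1  (T ∨ ¬T) ∧ ((F ∧ F) ∨ T)
  →2  T ∧ ((F ∧ F) ∨ T)
  →3  (F ∧ F) ∨ T
  →4  T

Answer: DIFFERENT — A ⇓ F, B ⇓ T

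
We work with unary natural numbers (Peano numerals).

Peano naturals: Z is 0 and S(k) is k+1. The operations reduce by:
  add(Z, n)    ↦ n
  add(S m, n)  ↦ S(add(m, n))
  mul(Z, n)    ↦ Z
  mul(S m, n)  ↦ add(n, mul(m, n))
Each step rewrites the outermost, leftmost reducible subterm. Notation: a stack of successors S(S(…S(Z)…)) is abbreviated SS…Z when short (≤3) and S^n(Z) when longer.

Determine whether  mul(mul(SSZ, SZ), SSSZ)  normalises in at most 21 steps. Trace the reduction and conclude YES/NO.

Answer: YES — reaches normal form S^6(Z) in 18 ≤ 21 steps

Working:
  start: mul(mul(SSZ, SZ), SSSZ)
  →1  mul(add(SZ, mul(SZ, SZ)), SSSZ)
  →2  mul(S(add(Z, mul(SZ, SZ))), SSSZ)
  →3  add(SSSZ, mul(add(Z, mul(SZ, SZ)), SSSZ))
  →4  S(add(SSZ, mul(add(Z, mul(SZ, SZ)), SSSZ)))
  →5  S(S(add(SZ, mul(add(Z, mul(SZ, SZ)), SSSZ))))
  →6  S(S(S(add(Z, mul(add(Z, mul(SZ, SZ)), SSSZ)))))
  →7  S(S(S(mul(add(Z, mul(SZ, SZ)), SSSZ))))
  →8  S(S(S(mul(mul(SZ, SZ), SSSZ))))
  →9  S(S(S(mul(add(SZ, mul(Z, SZ)), SSSZ))))
  →10  S(S(S(mul(S(add(Z, mul(Z, SZ))), SSSZ))))
  →11  S(S(S(add(SSSZ, mul(add(Z, mul(Z, SZ)), SSSZ)))))
  →12  S(S(S(S(add(SSZ, mul(add(Z, mul(Z, SZ)), SSSZ))))))
  →13  S(S(S(S(S(add(SZ, mul(add(Z, mul(Z, SZ)), SSSZ)))))))
  →14  S(S(S(S(S(S(add(Z, mul(add(Z, mul(Z, SZ)), SSSZ))))))))
  →15  S(S(S(S(S(S(mul(add(Z, mul(Z, SZ)), SSSZ)))))))
  →16  S(S(S(S(S(S(mul(mul(Z, SZ), SSSZ)))))))
  →17  S(S(S(S(S(S(mul(Z, SSSZ)))))))
  →18  S^6(Z)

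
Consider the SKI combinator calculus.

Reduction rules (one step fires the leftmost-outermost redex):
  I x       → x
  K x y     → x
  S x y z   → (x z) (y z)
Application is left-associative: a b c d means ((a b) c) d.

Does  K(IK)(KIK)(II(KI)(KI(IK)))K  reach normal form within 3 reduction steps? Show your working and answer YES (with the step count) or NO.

Answer: NO — after 3 steps the term is II(KI)(KI(IK)), not yet normal

Reduction:
  start: K(IK)(KIK)(II(KI)(KI(IK)))K
  [1] IK(II(KI)(KI(IK)))K
  [2] K(II(KI)(KI(IK)))K
  [3] II(KI)(KI(IK))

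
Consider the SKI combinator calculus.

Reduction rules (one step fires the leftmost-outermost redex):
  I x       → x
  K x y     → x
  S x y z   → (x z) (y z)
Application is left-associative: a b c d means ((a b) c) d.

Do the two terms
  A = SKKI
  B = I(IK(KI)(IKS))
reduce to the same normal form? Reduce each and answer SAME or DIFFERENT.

Term A:
  start: SKKI
  [1] KI(KI)
  [2] I

Term B:
  start: I(IK(KI)(IKS))
  [1] IK(KI)(IKS)
  [2] K(KI)(IKS)
  [3] KI

Answer: DIFFERENT — A ⇓ I, B ⇓ KI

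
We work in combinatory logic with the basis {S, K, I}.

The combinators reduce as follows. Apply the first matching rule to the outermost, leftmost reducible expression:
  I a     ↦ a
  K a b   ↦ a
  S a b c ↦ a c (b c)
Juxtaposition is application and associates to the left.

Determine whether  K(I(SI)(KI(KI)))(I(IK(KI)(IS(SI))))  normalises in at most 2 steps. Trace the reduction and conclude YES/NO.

  start: K(I(SI)(KI(KI)))(I(IK(KI)(IS(SI))))
  [1] I(SI)(KI(KI))
  [2] SI(KI(KI))

Answer: NO — after 2 steps the term is SI(KI(KI)), not yet normal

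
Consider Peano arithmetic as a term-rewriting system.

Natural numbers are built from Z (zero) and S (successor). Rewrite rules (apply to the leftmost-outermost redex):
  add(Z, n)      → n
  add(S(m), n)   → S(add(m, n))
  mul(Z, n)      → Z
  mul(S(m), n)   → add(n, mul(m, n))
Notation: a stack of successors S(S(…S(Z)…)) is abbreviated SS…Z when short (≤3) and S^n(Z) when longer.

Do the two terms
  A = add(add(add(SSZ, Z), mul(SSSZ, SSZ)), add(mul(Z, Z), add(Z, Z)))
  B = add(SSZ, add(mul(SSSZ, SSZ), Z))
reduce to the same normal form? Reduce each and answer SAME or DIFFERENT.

Answer: SAME — A ⇓ S^8(Z), B ⇓ S^8(Z)

Working:
Term A:
  start: add(add(add(SSZ, Z), mul(SSSZ, SSZ)), add(mul(Z, Z), add(Z, Z)))
  [1] add(add(S(add(SZ, Z)), mul(SSSZ, SSZ)), add(mul(Z, Z), add(Z, Z)))
  [2] add(S(add(add(SZ, Z), mul(SSSZ, SSZ))), add(mul(Z, Z), add(Z, Z)))
  [3] S(add(add(add(SZ, Z), mul(SSSZ, SSZ)), add(mul(Z, Z), add(Z, Z))))
  [4] S(add(add(S(add(Z, Z)), mul(SSSZ, SSZ)), add(mul(Z, Z), add(Z, Z))))
  [5] S(add(S(add(add(Z, Z), mul(SSSZ, SSZ))), add(mul(Z, Z), add(Z, Z))))
  [6] S(S(add(add(add(Z, Z), mul(SSSZ, SSZ)), add(mul(Z, Z), add(Z, Z)))))
  [7] S(S(add(add(Z, mul(SSSZ, SSZ)), add(mul(Z, Z), add(Z, Z)))))
  [8] S(S(add(mul(SSSZ, SSZ), add(mul(Z, Z), add(Z, Z)))))
  [9] S(S(add(add(SSZ, mul(SSZ, SSZ)), add(mul(Z, Z), add(Z, Z)))))
  [10] S(S(add(S(add(SZ, mul(SSZ, SSZ))), add(mul(Z, Z), add(Z, Z)))))
  [11] S(S(S(add(add(SZ, mul(SSZ, SSZ)), add(mul(Z, Z), add(Z, Z))))))
  [12] S(S(S(add(S(add(Z, mul(SSZ, SSZ))), add(mul(Z, Z), add(Z, Z))))))
  [13] S(S(S(S(add(add(Z, mul(SSZ, SSZ)), add(mul(Z, Z), add(Z, Z)))))))
  [14] S(S(S(S(add(mul(SSZ, SSZ), add(mul(Z, Z), add(Z, Z)))))))
  [15] S(S(S(S(add(add(SSZ, mul(SZ, SSZ)), add(mul(Z, Z), add(Z, Z)))))))
  [16] S(S(S(S(add(S(add(SZ, mul(SZ, SSZ))), add(mul(Z, Z), add(Z, Z)))))))
  [17] S(S(S(S(S(add(add(SZ, mul(SZ, SSZ)), add(mul(Z, Z), add(Z, Z))))))))
  [18] S(S(S(S(S(add(S(add(Z, mul(SZ, SSZ))), add(mul(Z, Z), add(Z, Z))))))))
  [19] S(S(S(S(S(S(add(add(Z, mul(SZ, SSZ)), add(mul(Z, Z), add(Z, Z)))))))))
  [20] S(S(S(S(S(S(add(mul(SZ, SSZ), add(mul(Z, Z), add(Z, Z)))))))))
  [21] S(S(S(S(S(S(add(add(SSZ, mul(Z, SSZ)), add(mul(Z, Z), add(Z, Z)))))))))
  [22] S(S(S(S(S(S(add(S(add(SZ, mul(Z, SSZ))), add(mul(Z, Z), add(Z, Z)))))))))
  [23] S(S(S(S(S(S(S(add(add(SZ, mul(Z, SSZ)), add(mul(Z, Z), add(Z, Z))))))))))
  [24] S(S(S(S(S(S(S(add(S(add(Z, mul(Z, SSZ))), add(mul(Z, Z), add(Z, Z))))))))))
  [25] S(S(S(S(S(S(S(S(add(add(Z, mul(Z, SSZ)), add(mul(Z, Z), add(Z, Z)))))))))))
  [26] S(S(S(S(S(S(S(S(add(mul(Z, SSZ), add(mul(Z, Z), add(Z, Z)))))))))))
  [27] S(S(S(S(S(S(S(S(add(Z, add(mul(Z, Z), add(Z, Z)))))))))))
  [28] S(S(S(S(S(S(S(S(add(mul(Z, Z), add(Z, Z))))))))))
  [29] S(S(S(S(S(S(S(S(add(Z, add(Z, Z))))))))))
  [30] S(S(S(S(S(S(S(S(add(Z, Z)))))))))
  [31] S^8(Z)

Term B:
  start: add(SSZ, add(mul(SSSZ, SSZ), Z))
  [1] S(add(SZ, add(mul(SSSZ, SSZ), Z)))
  [2] S(S(add(Z, add(mul(SSSZ, SSZ), Z))))
  [3] S(S(add(mul(SSSZ, SSZ), Z)))
  [4] S(S(add(add(SSZ, mul(SSZ, SSZ)), Z)))
  [5] S(S(add(S(add(SZ, mul(SSZ, SSZ))), Z)))
  [6] S(S(S(add(add(SZ, mul(SSZ, SSZ)), Z))))
  [7] S(S(S(add(S(add(Z, mul(SSZ, SSZ))), Z))))
  [8] S(S(S(S(add(add(Z, mul(SSZ, SSZ)), Z)))))
  [9] S(S(S(S(add(mul(SSZ, SSZ), Z)))))
  [10] S(S(S(S(add(add(SSZ, mul(SZ, SSZ)), Z)))))
  [11] S(S(S(S(add(S(add(SZ, mul(SZ, SSZ))), Z)))))
  [12] S(S(S(S(S(add(add(SZ, mul(SZ, SSZ)), Z))))))
  [13] S(S(S(S(S(add(S(add(Z, mul(SZ, SSZ))), Z))))))
  [14] S(S(S(S(S(S(add(add(Z, mul(SZ, SSZ)), Z)))))))
  [15] S(S(S(S(S(S(add(mul(SZ, SSZ), Z)))))))
  [16] S(S(S(S(S(S(add(add(SSZ, mul(Z, SSZ)), Z)))))))
  [17] S(S(S(S(S(S(add(S(add(SZ, mul(Z, SSZ))), Z)))))))
  [18] S(S(S(S(S(S(S(add(add(SZ, mul(Z, SSZ)), Z))))))))
  [19] S(S(S(S(S(S(S(add(S(add(Z, mul(Z, SSZ))), Z))))))))
  [20] S(S(S(S(S(S(S(S(add(add(Z, mul(Z, SSZ)), Z)))))))))
  [21] S(S(S(S(S(S(S(S(add(mul(Z, SSZ), Z)))))))))
  [22] S(S(S(S(S(S(S(S(add(Z, Z)))))))))
  [23] S^8(Z)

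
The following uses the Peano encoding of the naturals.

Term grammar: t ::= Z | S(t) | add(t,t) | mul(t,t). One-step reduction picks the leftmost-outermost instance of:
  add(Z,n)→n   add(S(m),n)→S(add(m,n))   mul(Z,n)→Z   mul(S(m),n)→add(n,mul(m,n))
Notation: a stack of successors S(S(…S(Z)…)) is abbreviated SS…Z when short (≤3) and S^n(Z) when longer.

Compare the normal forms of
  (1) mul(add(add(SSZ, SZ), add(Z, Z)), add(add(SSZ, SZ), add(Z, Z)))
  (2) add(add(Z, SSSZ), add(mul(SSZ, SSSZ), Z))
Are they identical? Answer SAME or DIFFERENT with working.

Answer: SAME — A ⇓ S^9(Z), B ⇓ S^9(Z)

Working:
Term A:
  start: mul(add(add(SSZ, SZ), add(Z, Z)), add(add(SSZ, SZ), add(Z, Z)))
  step 1: mul(add(S(add(SZ, SZ)), add(Z, Z)), add(add(SSZ, SZ), add(Z, Z)))
  step 2: mul(S(add(add(SZ, SZ), add(Z, Z))), add(add(SSZ, SZ), add(Z, Z)))
  step 3: add(add(add(SSZ, SZ), add(Z, Z)), mul(add(add(SZ, SZ), add(Z, Z)), add(add(SSZ, SZ), add(Z, Z))))
  step 4: add(add(S(add(SZ, SZ)), add(Z, Z)), mul(add(add(SZ, SZ), add(Z, Z)), add(add(SSZ, SZ), add(Z, Z))))
  step 5: add(S(add(add(SZ, SZ), add(Z, Z))), mul(add(add(SZ, SZ), add(Z, Z)), add(add(SSZ, SZ), add(Z, Z))))
  step 6: S(add(add(add(SZ, SZ), add(Z, Z)), mul(add(add(SZ, SZ), add(Z, Z)), add(add(SSZ, SZ), add(Z, Z)))))
  step 7: S(add(add(S(add(Z, SZ)), add(Z, Z)), mul(add(add(SZ, SZ), add(Z, Z)), add(add(SSZ, SZ), add(Z, Z)))))
  step 8: S(add(S(add(add(Z, SZ), add(Z, Z))), mul(add(add(SZ, SZ), add(Z, Z)), add(add(SSZ, SZ), add(Z, Z)))))
  step 9: S(S(add(add(add(Z, SZ), add(Z, Z)), mul(add(add(SZ, SZ), add(Z, Z)), add(add(SSZ, SZ), add(Z, Z))))))
  step 10: S(S(add(add(SZ, add(Z, Z)), mul(add(add(SZ, SZ), add(Z, Z)), add(add(SSZ, SZ), add(Z, Z))))))
  step 11: S(S(add(S(add(Z, add(Z, Z))), mul(add(add(SZ, SZ), add(Z, Z)), add(add(SSZ, SZ), add(Z, Z))))))
  step 12: S(S(S(add(add(Z, add(Z, Z)), mul(add(add(SZ, SZ), add(Z, Z)), add(add(SSZ, SZ), add(Z, Z)))))))
  step 13: S(S(S(add(add(Z, Z), mul(add(add(SZ, SZ), add(Z, Z)), add(add(SSZ, SZ), add(Z, Z)))))))
  step 14: S(S(S(add(Z, mul(add(add(SZ, SZ), add(Z, Z)), add(add(SSZ, SZ), add(Z, Z)))))))
  step 15: S(S(S(mul(add(add(SZ, SZ), add(Z, Z)), add(add(SSZ, SZ), add(Z, Z))))))
  step 16: S(S(S(mul(add(S(add(Z, SZ)), add(Z, Z)), add(add(SSZ, SZ), add(Z, Z))))))
  step 17: S(S(S(mul(S(add(add(Z, SZ), add(Z, Z))), add(add(SSZ, SZ), add(Z, Z))))))
  step 18: S(S(S(add(add(add(SSZ, SZ), add(Z, Z)), mul(add(add(Z, SZ), add(Z, Z)), add(add(SSZ, SZ), add(Z, Z)))))))
  step 19: S(S(S(add(add(S(add(SZ, SZ)), add(Z, Z)), mul(add(add(Z, SZ), add(Z, Z)), add(add(SSZ, SZ), add(Z, Z)))))))
  step 20: S(S(S(add(S(add(add(SZ, SZ), add(Z, Z))), mul(add(add(Z, SZ), add(Z, Z)), add(add(SSZ, SZ), add(Z, Z)))))))
  step 21: S(S(S(S(add(add(add(SZ, SZ), add(Z, Z)), mul(add(add(Z, SZ), add(Z, Z)), add(add(SSZ, SZ), add(Z, Z))))))))
  step 22: S(S(S(S(add(add(S(add(Z, SZ)), add(Z, Z)), mul(add(add(Z, SZ), add(Z, Z)), add(add(SSZ, SZ), add(Z, Z))))))))
  step 23: S(S(S(S(add(S(add(add(Z, SZ), add(Z, Z))), mul(add(add(Z, SZ), add(Z, Z)), add(add(SSZ, SZ), add(Z, Z))))))))
  step 24: S(S(S(S(S(add(add(add(Z, SZ), add(Z, Z)), mul(add(add(Z, SZ), add(Z, Z)), add(add(SSZ, SZ), add(Z, Z)))))))))
  step 25: S(S(S(S(S(add(add(SZ, add(Z, Z)), mul(add(add(Z, SZ), add(Z, Z)), add(add(SSZ, SZ), add(Z, Z)))))))))
  step 26: S(S(S(S(S(add(S(add(Z, add(Z, Z))), mul(add(add(Z, SZ), add(Z, Z)), add(add(SSZ, SZ), add(Z, Z)))))))))
  step 27: S(S(S(S(S(S(add(add(Z, add(Z, Z)), mul(add(add(Z, SZ), add(Z, Z)), add(add(SSZ, SZ), add(Z, Z))))))))))
  step 28: S(S(S(S(S(S(add(add(Z, Z), mul(add(add(Z, SZ), add(Z, Z)), add(add(SSZ, SZ), add(Z, Z))))))))))
  step 29: S(S(S(S(S(S(add(Z, mul(add(add(Z, SZ), add(Z, Z)), add(add(SSZ, SZ), add(Z, Z))))))))))
  step 30: S(S(S(S(S(S(mul(add(add(Z, SZ), add(Z, Z)), add(add(SSZ, SZ), add(Z, Z)))))))))
  step 31: S(S(S(S(S(S(mul(add(SZ, add(Z, Z)), add(add(SSZ, SZ), add(Z, Z)))))))))
  step 32: S(S(S(S(S(S(mul(S(add(Z, add(Z, Z))), add(add(SSZ, SZ), add(Z, Z)))))))))
  step 33: S(S(S(S(S(S(add(add(add(SSZ, SZ), add(Z, Z)), mul(add(Z, add(Z, Z)), add(add(SSZ, SZ), add(Z, Z))))))))))
  step 34: S(S(S(S(S(S(add(add(S(add(SZ, SZ)), add(Z, Z)), mul(add(Z, add(Z, Z)), add(add(SSZ, SZ), add(Z, Z))))))))))
  step 35: S(S(S(S(S(S(add(S(add(add(SZ, SZ), add(Z, Z))), mul(add(Z, add(Z, Z)), add(add(SSZ, SZ), add(Z, Z))))))))))
  step 36: S(S(S(S(S(S(S(add(add(add(SZ, SZ), add(Z, Z)), mul(add(Z, add(Z, Z)), add(add(SSZ, SZ), add(Z, Z)))))))))))
  step 37: S(S(S(S(S(S(S(add(add(S(add(Z, SZ)), add(Z, Z)), mul(add(Z, add(Z, Z)), add(add(SSZ, SZ), add(Z, Z)))))))))))
  step 38: S(S(S(S(S(S(S(add(S(add(add(Z, SZ), add(Z, Z))), mul(add(Z, add(Z, Z)), add(add(SSZ, SZ), add(Z, Z)))))))))))
  step 39: S(S(S(S(S(S(S(S(add(add(add(Z, SZ), add(Z, Z)), mul(add(Z, add(Z, Z)), add(add(SSZ, SZ), add(Z, Z))))))))))))
  step 40: S(S(S(S(S(S(S(S(add(add(SZ, add(Z, Z)), mul(add(Z, add(Z, Z)), add(add(SSZ, SZ), add(Z, Z))))))))))))
  step 41: S(S(S(S(S(S(S(S(add(S(add(Z, add(Z, Z))), mul(add(Z, add(Z, Z)), add(add(SSZ, SZ), add(Z, Z))))))))))))
  step 42: S(S(S(S(S(S(S(S(S(add(add(Z, add(Z, Z)), mul(add(Z, add(Z, Z)), add(add(SSZ, SZ), add(Z, Z)))))))))))))
  step 43: S(S(S(S(S(S(S(S(S(add(add(Z, Z), mul(add(Z, add(Z, Z)), add(add(SSZ, SZ), add(Z, Z)))))))))))))
  step 44: S(S(S(S(S(S(S(S(S(add(Z, mul(add(Z, add(Z, Z)), add(add(SSZ, SZ), add(Z, Z)))))))))))))
  step 45: S(S(S(S(S(S(S(S(S(mul(add(Z, add(Z, Z)), add(add(SSZ, SZ), add(Z, Z))))))))))))
  step 46: S(S(S(S(S(S(S(S(S(mul(add(Z, Z), add(add(SSZ, SZ), add(Z, Z))))))))))))
  step 47: S(S(S(S(S(S(S(S(S(mul(Z, add(add(SSZ, SZ), add(Z, Z))))))))))))
  step 48: S^9(Z)

Term B:
  start: add(add(Z, SSSZ), add(mul(SSZ, SSSZ), Z))
  step 1: add(SSSZ, add(mul(SSZ, SSSZ), Z))
  step 2: S(add(SSZ, add(mul(SSZ, SSSZ), Z)))
  step 3: S(S(add(SZ, add(mul(SSZ, SSSZ), Z))))
  step 4: S(S(S(add(Z, add(mul(SSZ, SSSZ), Z)))))
  step 5: S(S(S(add(mul(SSZ, SSSZ), Z))))
  step 6: S(S(S(add(add(SSSZ, mul(SZ, SSSZ)), Z))))
  step 7: S(S(S(add(S(add(SSZ, mul(SZ, SSSZ))), Z))))
  step 8: S(S(S(S(add(add(SSZ, mul(SZ, SSSZ)), Z)))))
  step 9: S(S(S(S(add(S(add(SZ, mul(SZ, SSSZ))), Z)))))
  step 10: S(S(S(S(S(add(add(SZ, mul(SZ, SSSZ)), Z))))))
  step 11: S(S(S(S(S(add(S(add(Z, mul(SZ, SSSZ))), Z))))))
  step 12: S(S(S(S(S(S(add(add(Z, mul(SZ, SSSZ)), Z)))))))
  step 13: S(S(S(S(S(S(add(mul(SZ, SSSZ), Z)))))))
  step 14: S(S(S(S(S(S(add(add(SSSZ, mul(Z, SSSZ)), Z)))))))
  step 15: S(S(S(S(S(S(add(S(add(SSZ, mul(Z, SSSZ))), Z)))))))
  step 16: S(S(S(S(S(S(S(add(add(SSZ, mul(Z, SSSZ)), Z))))))))
  step 17: S(S(S(S(S(S(S(add(S(add(SZ, mul(Z, SSSZ))), Z))))))))
  step 18: S(S(S(S(S(S(S(S(add(add(SZ, mul(Z, SSSZ)), Z)))))))))
  step 19: S(S(S(S(S(S(S(S(add(S(add(Z, mul(Z, SSSZ))), Z)))))))))
  step 20: S(S(S(S(S(S(S(S(S(add(add(Z, mul(Z, SSSZ)), Z))))))))))
  step 21: S(S(S(S(S(S(S(S(S(add(mul(Z, SSSZ), Z))))))))))
  step 22: S(S(S(S(S(S(S(S(S(add(Z, Z))))))))))
  step 23: S^9(Z)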